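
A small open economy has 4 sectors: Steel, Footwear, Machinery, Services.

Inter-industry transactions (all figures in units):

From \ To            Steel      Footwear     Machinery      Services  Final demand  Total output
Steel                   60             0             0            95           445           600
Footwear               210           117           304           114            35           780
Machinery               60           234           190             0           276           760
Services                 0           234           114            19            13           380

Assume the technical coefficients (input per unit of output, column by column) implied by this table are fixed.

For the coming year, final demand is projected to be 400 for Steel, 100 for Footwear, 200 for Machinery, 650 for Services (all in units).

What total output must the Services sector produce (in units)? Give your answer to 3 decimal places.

x_4 = 1234.106

Technical coefficients a_ij = z_ij / X_j:
  a_11 = 60/600 = 0.10, a_21 = 210/600 = 0.35, a_31 = 60/600 = 0.10, a_41 = 0/600 = 0.00
  a_12 = 0/780 = 0.00, a_22 = 117/780 = 0.15, a_32 = 234/780 = 0.30, a_42 = 234/780 = 0.30
  a_13 = 0/760 = 0.00, a_23 = 304/760 = 0.40, a_33 = 190/760 = 0.25, a_43 = 114/760 = 0.15
  a_14 = 95/380 = 0.25, a_24 = 114/380 = 0.30, a_34 = 0/380 = 0.00, a_44 = 19/380 = 0.05
I − A =
  [   0.90     0.00     0.00    -0.25]
  [  -0.35     0.85    -0.40    -0.30]
  [  -0.10    -0.30     0.75     0.00]
  [   0.00    -0.30    -0.15     0.95]
Compute the cofactors C_ij = (−1)^(i+j)·(3×3 minor ij) of I−A; the adjugate is their transpose:
adj(I−A) = Cᵀ =
  [ 0.410625   0.067500   0.061875   0.129375]
  [ 0.291875   0.637500   0.395625   0.278125]
  [ 0.171500   0.264000   0.619500   0.128500]
  [ 0.119250   0.243000   0.222750   0.465750]
det(I−A) = Σ_j (I−A)_1j·C_1j = (0.90)(0.410625) + (0.00)(0.291875) + (0.00)(0.171500) + (-0.25)(0.119250) = 0.33975
(I − A)⁻¹ = adj(I−A) / det(I−A) ≈
  [   1.2086     0.1987     0.1821     0.3808]
  [   0.8591     1.8764     1.1645     0.8186]
  [   0.5048     0.7770     1.8234     0.3782]
  [   0.3510     0.7152     0.6556     1.3709]
x = (I − A)⁻¹ d = adj(I−A)·d / det(I−A), with det(I−A) = 0.33975:
  x_1 = (0.410625·400 + 0.067500·100 + 0.061875·200 + 0.129375·650) / 0.33975 = 267.46875 / 0.33975 ≈ 787.252
  x_2 = (0.291875·400 + 0.637500·100 + 0.395625·200 + 0.278125·650) / 0.33975 = 440.40625 / 0.33975 ≈ 1296.266
  x_3 = (0.171500·400 + 0.264000·100 + 0.619500·200 + 0.128500·650) / 0.33975 = 302.425 / 0.33975 ≈ 890.140
  x_4 = (0.119250·400 + 0.243000·100 + 0.222750·200 + 0.465750·650) / 0.33975 = 419.2875 / 0.33975 ≈ 1234.106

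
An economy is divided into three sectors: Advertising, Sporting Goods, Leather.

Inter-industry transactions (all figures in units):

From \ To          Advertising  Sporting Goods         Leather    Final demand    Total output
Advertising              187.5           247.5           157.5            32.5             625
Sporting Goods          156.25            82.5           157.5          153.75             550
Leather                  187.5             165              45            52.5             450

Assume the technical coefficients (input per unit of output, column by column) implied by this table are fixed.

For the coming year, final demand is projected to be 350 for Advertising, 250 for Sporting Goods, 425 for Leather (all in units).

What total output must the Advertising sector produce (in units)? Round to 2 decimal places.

Technical coefficients a_ij = z_ij / X_j:
  a_11 = 187.5/625 = 0.30, a_21 = 156.25/625 = 0.25, a_31 = 187.5/625 = 0.30
  a_12 = 247.5/550 = 0.45, a_22 = 82.5/550 = 0.15, a_32 = 165/550 = 0.30
  a_13 = 157.5/450 = 0.35, a_23 = 157.5/450 = 0.35, a_33 = 45/450 = 0.10
I − A =
  [   0.70    -0.45    -0.35]
  [  -0.25     0.85    -0.35]
  [  -0.30    -0.30     0.90]
Cofactors of I−A, C_ij = (−1)^(i+j)·(minor ij) (rows/columns in the sector order above):
  C_11 = (0.85)(0.90) − (-0.35)(-0.30) = 0.6600
  C_12 = −[(-0.25)(0.90) − (-0.35)(-0.30)] = 0.3300
  C_13 = (-0.25)(-0.30) − (0.85)(-0.30) = 0.3300
  C_21 = −[(-0.45)(0.90) − (-0.35)(-0.30)] = 0.5100
  C_22 = (0.70)(0.90) − (-0.35)(-0.30) = 0.5250
  C_23 = −[(0.70)(-0.30) − (-0.45)(-0.30)] = 0.3450
  C_31 = (-0.45)(-0.35) − (-0.35)(0.85) = 0.4550
  C_32 = −[(0.70)(-0.35) − (-0.35)(-0.25)] = 0.3325
  C_33 = (0.70)(0.85) − (-0.45)(-0.25) = 0.4825
det(I−A) = Σ_j (I−A)_1j·C_1j = (0.70)(0.6600) + (-0.45)(0.3300) + (-0.35)(0.3300) = 0.1980
adj(I−A) = Cᵀ =
  [ 0.6600   0.5100   0.4550]
  [ 0.3300   0.5250   0.3325]
  [ 0.3300   0.3450   0.4825]
(I − A)⁻¹ = adj(I−A) / det(I−A) ≈
  [   3.3333     2.5758     2.2980]
  [   1.6667     2.6515     1.6793]
  [   1.6667     1.7424     2.4369]
x = (I − A)⁻¹ d = adj(I−A)·d / det(I−A), with det(I−A) = 0.1980:
  x_1 = (0.6600·350 + 0.5100·250 + 0.4550·425) / 0.1980 = 551.875 / 0.1980 ≈ 2787.25
  x_2 = (0.3300·350 + 0.5250·250 + 0.3325·425) / 0.1980 = 388.0625 / 0.1980 ≈ 1959.91
  x_3 = (0.3300·350 + 0.3450·250 + 0.4825·425) / 0.1980 = 406.8125 / 0.1980 ≈ 2054.61

x_1 = 2787.25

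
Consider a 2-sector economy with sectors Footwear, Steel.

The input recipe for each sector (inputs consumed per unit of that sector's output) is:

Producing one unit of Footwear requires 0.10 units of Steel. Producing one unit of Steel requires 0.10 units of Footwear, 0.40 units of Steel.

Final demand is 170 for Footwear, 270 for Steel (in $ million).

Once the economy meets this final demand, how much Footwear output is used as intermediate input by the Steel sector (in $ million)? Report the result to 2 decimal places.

z_12 = 48.64

I − A =
  [   1.00    -0.10]
  [  -0.10     0.60]
det(I−A) = (1.00)(0.60) − (-0.10)(-0.10) = 0.5900
adj(I−A) = [[0.60, 0.10], [0.10, 1.00]]
(I − A)⁻¹ = adj(I−A) / det(I−A) ≈
  [   1.0169     0.1695]
  [   0.1695     1.6949]
First solve x = (I − A)⁻¹ d = adj(I−A)·d / det(I−A); in particular x_2 = (0.10·170 + 1.00·270) / 0.5900 = 287.00 / 0.5900 ≈ 486.4407.
Intermediate flow from 1 to 2: z_12 = a_12 · x_2 = 0.10 × 287.00 / 0.5900 = 28.70 / 0.5900 ≈ 48.64.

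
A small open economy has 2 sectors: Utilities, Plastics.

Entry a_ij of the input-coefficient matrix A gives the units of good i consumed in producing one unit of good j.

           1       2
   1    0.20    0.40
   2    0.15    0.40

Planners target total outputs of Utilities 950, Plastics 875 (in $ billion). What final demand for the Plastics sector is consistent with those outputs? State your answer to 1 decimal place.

d_2 = 382.5

I − A =
  [   0.80    -0.40]
  [  -0.15     0.60]
d = (I − A) x:
  d_1 = (+0.80)·950 + (-0.40)·875 = 410.0
  d_2 = (-0.15)·950 + (+0.60)·875 = 382.5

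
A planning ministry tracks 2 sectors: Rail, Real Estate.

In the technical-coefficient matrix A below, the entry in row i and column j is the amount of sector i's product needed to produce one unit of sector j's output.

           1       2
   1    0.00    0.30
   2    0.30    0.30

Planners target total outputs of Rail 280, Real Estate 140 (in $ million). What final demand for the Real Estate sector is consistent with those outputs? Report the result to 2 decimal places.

I − A =
  [   1.00    -0.30]
  [  -0.30     0.70]
d = (I − A) x:
  d_1 = (+1.00)·280 + (-0.30)·140 = 238.00
  d_2 = (-0.30)·280 + (+0.70)·140 = 14.00

d_2 = 14.00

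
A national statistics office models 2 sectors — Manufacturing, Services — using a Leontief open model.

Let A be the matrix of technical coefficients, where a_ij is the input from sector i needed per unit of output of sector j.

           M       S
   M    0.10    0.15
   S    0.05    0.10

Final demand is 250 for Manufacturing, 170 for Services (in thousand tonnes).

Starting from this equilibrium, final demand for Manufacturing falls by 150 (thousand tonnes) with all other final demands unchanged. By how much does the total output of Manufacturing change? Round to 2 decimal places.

Δx_M = -168.22

I − A =
  [   0.90    -0.15]
  [  -0.05     0.90]
det(I−A) = (0.90)(0.90) − (-0.15)(-0.05) = 0.8025
adj(I−A) = [[0.90, 0.15], [0.05, 0.90]]
(I − A)⁻¹ = adj(I−A) / det(I−A) ≈
  [   1.1215     0.1869]
  [   0.0623     1.1215]
Δx = (I − A)⁻¹ Δd with Δd having -150 in the Manufacturing component and 0 elsewhere.
So Δx_M = L_MM · (-150), where L_MM = adj(I−A)_MM / det(I−A) = 0.90 / 0.8025.
Δx_M = 0.90 × (-150) / 0.8025 = -135.00 / 0.8025 ≈ -168.22.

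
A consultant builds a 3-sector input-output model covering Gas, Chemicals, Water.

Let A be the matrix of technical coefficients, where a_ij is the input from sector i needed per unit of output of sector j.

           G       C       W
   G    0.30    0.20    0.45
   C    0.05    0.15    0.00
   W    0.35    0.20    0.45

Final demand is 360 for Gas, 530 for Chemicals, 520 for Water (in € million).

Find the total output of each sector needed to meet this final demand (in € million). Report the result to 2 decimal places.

I − A =
  [   0.70    -0.20    -0.45]
  [  -0.05     0.85     0.00]
  [  -0.35    -0.20     0.55]
Cofactors of I−A, C_ij = (−1)^(i+j)·(minor ij) (rows/columns in the sector order above):
  C_11 = (0.85)(0.55) − (0.00)(-0.20) = 0.4675
  C_12 = −[(-0.05)(0.55) − (0.00)(-0.35)] = 0.0275
  C_13 = (-0.05)(-0.20) − (0.85)(-0.35) = 0.3075
  C_21 = −[(-0.20)(0.55) − (-0.45)(-0.20)] = 0.2000
  C_22 = (0.70)(0.55) − (-0.45)(-0.35) = 0.2275
  C_23 = −[(0.70)(-0.20) − (-0.20)(-0.35)] = 0.2100
  C_31 = (-0.20)(0.00) − (-0.45)(0.85) = 0.3825
  C_32 = −[(0.70)(0.00) − (-0.45)(-0.05)] = 0.0225
  C_33 = (0.70)(0.85) − (-0.20)(-0.05) = 0.5850
det(I−A) = Σ_j (I−A)_1j·C_1j = (0.70)(0.4675) + (-0.20)(0.0275) + (-0.45)(0.3075) = 0.183375
adj(I−A) = Cᵀ =
  [ 0.4675   0.2000   0.3825]
  [ 0.0275   0.2275   0.0225]
  [ 0.3075   0.2100   0.5850]
(I − A)⁻¹ = adj(I−A) / det(I−A) ≈
  [   2.5494     1.0907     2.0859]
  [   0.1500     1.2406     0.1227]
  [   1.6769     1.1452     3.1902]
x = (I − A)⁻¹ d = adj(I−A)·d / det(I−A), with det(I−A) = 0.183375:
  x_G = (0.4675·360 + 0.2000·530 + 0.3825·520) / 0.183375 = 473.20 / 0.183375 ≈ 2580.50
  x_C = (0.0275·360 + 0.2275·530 + 0.0225·520) / 0.183375 = 142.175 / 0.183375 ≈ 775.32
  x_W = (0.3075·360 + 0.2100·530 + 0.5850·520) / 0.183375 = 526.20 / 0.183375 ≈ 2869.53

x_G = 2580.50, x_C = 775.32, x_W = 2869.53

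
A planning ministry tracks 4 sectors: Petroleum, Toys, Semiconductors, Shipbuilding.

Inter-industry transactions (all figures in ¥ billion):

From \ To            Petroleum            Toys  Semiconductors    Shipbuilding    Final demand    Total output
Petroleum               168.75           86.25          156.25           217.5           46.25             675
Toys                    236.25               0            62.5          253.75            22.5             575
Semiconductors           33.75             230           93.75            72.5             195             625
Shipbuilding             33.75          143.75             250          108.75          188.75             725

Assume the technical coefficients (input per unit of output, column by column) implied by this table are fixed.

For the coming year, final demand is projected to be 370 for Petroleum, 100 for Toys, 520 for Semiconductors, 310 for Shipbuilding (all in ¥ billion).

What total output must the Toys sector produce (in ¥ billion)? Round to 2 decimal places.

x_2 = 1622.23

Technical coefficients a_ij = z_ij / X_j:
  a_11 = 168.75/675 = 0.25, a_21 = 236.25/675 = 0.35, a_31 = 33.75/675 = 0.05, a_41 = 33.75/675 = 0.05
  a_12 = 86.25/575 = 0.15, a_22 = 0/575 = 0.00, a_32 = 230/575 = 0.40, a_42 = 143.75/575 = 0.25
  a_13 = 156.25/625 = 0.25, a_23 = 62.5/625 = 0.10, a_33 = 93.75/625 = 0.15, a_43 = 250/625 = 0.40
  a_14 = 217.5/725 = 0.30, a_24 = 253.75/725 = 0.35, a_34 = 72.5/725 = 0.10, a_44 = 108.75/725 = 0.15
I − A =
  [   0.75    -0.15    -0.25    -0.30]
  [  -0.35     1.00    -0.10    -0.35]
  [  -0.05    -0.40     0.85    -0.10]
  [  -0.05    -0.25    -0.40     0.85]
Compute the cofactors C_ij = (−1)^(i+j)·(3×3 minor ij) of I−A; the adjugate is their transpose:
adj(I−A) = Cᵀ =
  [ 0.515625   0.305375   0.351875   0.349125]
  [ 0.265500   0.481250   0.288000   0.325750]
  [ 0.177875   0.278625   0.483375   0.234375]
  [ 0.192125   0.290625   0.332875   0.514625]
det(I−A) = Σ_j (I−A)_1j·C_1j = (0.75)(0.515625) + (-0.15)(0.265500) + (-0.25)(0.177875) + (-0.30)(0.192125) = 0.2447875
(I − A)⁻¹ = adj(I−A) / det(I−A) ≈
  [   2.1064     1.2475     1.4375     1.4262]
  [   1.0846     1.9660     1.1765     1.3307]
  [   0.7267     1.1382     1.9747     0.9575]
  [   0.7849     1.1873     1.3599     2.1023]
x = (I − A)⁻¹ d = adj(I−A)·d / det(I−A), with det(I−A) = 0.2447875:
  x_1 = (0.515625·370 + 0.305375·100 + 0.351875·520 + 0.349125·310) / 0.2447875 = 512.5225 / 0.2447875 ≈ 2093.74
  x_2 = (0.265500·370 + 0.481250·100 + 0.288000·520 + 0.325750·310) / 0.2447875 = 397.1025 / 0.2447875 ≈ 1622.23
  x_3 = (0.177875·370 + 0.278625·100 + 0.483375·520 + 0.234375·310) / 0.2447875 = 417.6875 / 0.2447875 ≈ 1706.33
  x_4 = (0.192125·370 + 0.290625·100 + 0.332875·520 + 0.514625·310) / 0.2447875 = 432.7775 / 0.2447875 ≈ 1767.97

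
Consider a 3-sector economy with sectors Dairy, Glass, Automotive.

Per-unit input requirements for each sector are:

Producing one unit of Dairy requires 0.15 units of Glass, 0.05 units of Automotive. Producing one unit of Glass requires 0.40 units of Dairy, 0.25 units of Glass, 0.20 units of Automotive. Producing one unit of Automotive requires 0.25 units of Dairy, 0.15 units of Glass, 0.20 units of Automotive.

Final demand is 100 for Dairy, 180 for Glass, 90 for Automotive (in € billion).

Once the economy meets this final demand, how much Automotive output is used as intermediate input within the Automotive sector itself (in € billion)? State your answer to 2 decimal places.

I − A =
  [   1.00    -0.40    -0.25]
  [  -0.15     0.75    -0.15]
  [  -0.05    -0.20     0.80]
Cofactors of I−A, C_ij = (−1)^(i+j)·(minor ij) (rows/columns in the sector order above):
  C_11 = (0.75)(0.80) − (-0.15)(-0.20) = 0.5700
  C_12 = −[(-0.15)(0.80) − (-0.15)(-0.05)] = 0.1275
  C_13 = (-0.15)(-0.20) − (0.75)(-0.05) = 0.0675
  C_21 = −[(-0.40)(0.80) − (-0.25)(-0.20)] = 0.3700
  C_22 = (1.00)(0.80) − (-0.25)(-0.05) = 0.7875
  C_23 = −[(1.00)(-0.20) − (-0.40)(-0.05)] = 0.2200
  C_31 = (-0.40)(-0.15) − (-0.25)(0.75) = 0.2475
  C_32 = −[(1.00)(-0.15) − (-0.25)(-0.15)] = 0.1875
  C_33 = (1.00)(0.75) − (-0.40)(-0.15) = 0.6900
det(I−A) = Σ_j (I−A)_1j·C_1j = (1.00)(0.5700) + (-0.40)(0.1275) + (-0.25)(0.0675) = 0.502125
adj(I−A) = Cᵀ =
  [ 0.5700   0.3700   0.2475]
  [ 0.1275   0.7875   0.1875]
  [ 0.0675   0.2200   0.6900]
(I − A)⁻¹ = adj(I−A) / det(I−A) ≈
  [   1.1352     0.7369     0.4929]
  [   0.2539     1.5683     0.3734]
  [   0.1344     0.4381     1.3742]
First solve x = (I − A)⁻¹ d = adj(I−A)·d / det(I−A); in particular x_3 = (0.0675·100 + 0.2200·180 + 0.6900·90) / 0.502125 = 108.45 / 0.502125 ≈ 215.9821.
Intermediate flow from 3 to 3: z_33 = a_33 · x_3 = 0.20 × 108.45 / 0.502125 = 21.69 / 0.502125 ≈ 43.20.

z_33 = 43.20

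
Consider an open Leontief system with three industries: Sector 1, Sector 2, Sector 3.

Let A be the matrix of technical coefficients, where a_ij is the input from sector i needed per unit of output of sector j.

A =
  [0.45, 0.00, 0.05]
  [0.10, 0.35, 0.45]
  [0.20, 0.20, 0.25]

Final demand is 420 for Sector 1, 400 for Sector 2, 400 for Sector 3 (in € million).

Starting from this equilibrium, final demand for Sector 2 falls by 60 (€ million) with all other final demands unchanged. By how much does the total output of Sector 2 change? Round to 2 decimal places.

Δx_2 = -114.39

I − A =
  [   0.55     0.00    -0.05]
  [  -0.10     0.65    -0.45]
  [  -0.20    -0.20     0.75]
Cofactors of I−A, C_ij = (−1)^(i+j)·(minor ij) (rows/columns in the sector order above):
  C_11 = (0.65)(0.75) − (-0.45)(-0.20) = 0.3975
  C_12 = −[(-0.10)(0.75) − (-0.45)(-0.20)] = 0.1650
  C_13 = (-0.10)(-0.20) − (0.65)(-0.20) = 0.1500
  C_21 = −[(0.00)(0.75) − (-0.05)(-0.20)] = 0.0100
  C_22 = (0.55)(0.75) − (-0.05)(-0.20) = 0.4025
  C_23 = −[(0.55)(-0.20) − (0.00)(-0.20)] = 0.1100
  C_31 = (0.00)(-0.45) − (-0.05)(0.65) = 0.0325
  C_32 = −[(0.55)(-0.45) − (-0.05)(-0.10)] = 0.2525
  C_33 = (0.55)(0.65) − (0.00)(-0.10) = 0.3575
det(I−A) = Σ_j (I−A)_1j·C_1j = (0.55)(0.3975) + (0.00)(0.1650) + (-0.05)(0.1500) = 0.211125
adj(I−A) = Cᵀ =
  [ 0.3975   0.0100   0.0325]
  [ 0.1650   0.4025   0.2525]
  [ 0.1500   0.1100   0.3575]
(I − A)⁻¹ = adj(I−A) / det(I−A) ≈
  [   1.8828     0.0474     0.1539]
  [   0.7815     1.9065     1.1960]
  [   0.7105     0.5210     1.6933]
Δx = (I − A)⁻¹ Δd with Δd having -60 in the Sector 2 component and 0 elsewhere.
So Δx_2 = L_22 · (-60), where L_22 = adj(I−A)_22 / det(I−A) = 0.4025 / 0.211125.
Δx_2 = 0.4025 × (-60) / 0.211125 = -24.15 / 0.211125 ≈ -114.39.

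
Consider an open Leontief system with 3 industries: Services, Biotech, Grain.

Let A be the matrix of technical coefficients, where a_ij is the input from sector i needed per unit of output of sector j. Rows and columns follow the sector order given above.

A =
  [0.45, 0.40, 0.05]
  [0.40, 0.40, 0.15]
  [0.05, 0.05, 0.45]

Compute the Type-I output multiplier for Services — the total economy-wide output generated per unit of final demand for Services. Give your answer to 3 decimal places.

I − A =
  [   0.55    -0.40    -0.05]
  [  -0.40     0.60    -0.15]
  [  -0.05    -0.05     0.55]
Cofactors of I−A, C_ij = (−1)^(i+j)·(minor ij) (rows/columns in the sector order above):
  C_11 = (0.60)(0.55) − (-0.15)(-0.05) = 0.3225
  C_12 = −[(-0.40)(0.55) − (-0.15)(-0.05)] = 0.2275
  C_13 = (-0.40)(-0.05) − (0.60)(-0.05) = 0.0500
  C_21 = −[(-0.40)(0.55) − (-0.05)(-0.05)] = 0.2225
  C_22 = (0.55)(0.55) − (-0.05)(-0.05) = 0.3000
  C_23 = −[(0.55)(-0.05) − (-0.40)(-0.05)] = 0.0475
  C_31 = (-0.40)(-0.15) − (-0.05)(0.60) = 0.0900
  C_32 = −[(0.55)(-0.15) − (-0.05)(-0.40)] = 0.1025
  C_33 = (0.55)(0.60) − (-0.40)(-0.40) = 0.1700
det(I−A) = Σ_j (I−A)_1j·C_1j = (0.55)(0.3225) + (-0.40)(0.2275) + (-0.05)(0.0500) = 0.083875
adj(I−A) = Cᵀ =
  [ 0.3225   0.2225   0.0900]
  [ 0.2275   0.3000   0.1025]
  [ 0.0500   0.0475   0.1700]
(I − A)⁻¹ = adj(I−A) / det(I−A) ≈
  [   3.8450     2.6528     1.0730]
  [   2.7124     3.5768     1.2221]
  [   0.5961     0.5663     2.0268]
The output multiplier for sector j is the column-j sum of the Leontief inverse (I − A)⁻¹ = adj(I−A) / det(I−A).
Column S of adj(I−A): (0.3225, 0.2275, 0.0500); det(I−A) = 0.083875.
m_S = (0.3225 + 0.2275 + 0.0500) / 0.083875 = 0.60 / 0.083875 ≈ 7.154.

m_S = 7.154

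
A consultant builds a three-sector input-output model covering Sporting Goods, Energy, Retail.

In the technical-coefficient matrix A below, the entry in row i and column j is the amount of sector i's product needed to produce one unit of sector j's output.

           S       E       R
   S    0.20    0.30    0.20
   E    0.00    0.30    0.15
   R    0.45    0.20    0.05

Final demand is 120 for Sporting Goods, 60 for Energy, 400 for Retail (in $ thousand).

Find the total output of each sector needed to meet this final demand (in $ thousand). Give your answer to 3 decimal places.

x_S = 399.529, x_E = 226.722, x_R = 658.034

I − A =
  [   0.80    -0.30    -0.20]
  [   0.00     0.70    -0.15]
  [  -0.45    -0.20     0.95]
Cofactors of I−A, C_ij = (−1)^(i+j)·(minor ij) (rows/columns in the sector order above):
  C_11 = (0.70)(0.95) − (-0.15)(-0.20) = 0.6350
  C_12 = −[(0.00)(0.95) − (-0.15)(-0.45)] = 0.0675
  C_13 = (0.00)(-0.20) − (0.70)(-0.45) = 0.3150
  C_21 = −[(-0.30)(0.95) − (-0.20)(-0.20)] = 0.3250
  C_22 = (0.80)(0.95) − (-0.20)(-0.45) = 0.6700
  C_23 = −[(0.80)(-0.20) − (-0.30)(-0.45)] = 0.2950
  C_31 = (-0.30)(-0.15) − (-0.20)(0.70) = 0.1850
  C_32 = −[(0.80)(-0.15) − (-0.20)(0.00)] = 0.1200
  C_33 = (0.80)(0.70) − (-0.30)(0.00) = 0.5600
det(I−A) = Σ_j (I−A)_1j·C_1j = (0.80)(0.6350) + (-0.30)(0.0675) + (-0.20)(0.3150) = 0.42475
adj(I−A) = Cᵀ =
  [ 0.6350   0.3250   0.1850]
  [ 0.0675   0.6700   0.1200]
  [ 0.3150   0.2950   0.5600]
(I − A)⁻¹ = adj(I−A) / det(I−A) ≈
  [   1.4950     0.7652     0.4356]
  [   0.1589     1.5774     0.2825]
  [   0.7416     0.6945     1.3184]
x = (I − A)⁻¹ d = adj(I−A)·d / det(I−A), with det(I−A) = 0.42475:
  x_S = (0.6350·120 + 0.3250·60 + 0.1850·400) / 0.42475 = 169.70 / 0.42475 ≈ 399.529
  x_E = (0.0675·120 + 0.6700·60 + 0.1200·400) / 0.42475 = 96.30 / 0.42475 ≈ 226.722
  x_R = (0.3150·120 + 0.2950·60 + 0.5600·400) / 0.42475 = 279.50 / 0.42475 ≈ 658.034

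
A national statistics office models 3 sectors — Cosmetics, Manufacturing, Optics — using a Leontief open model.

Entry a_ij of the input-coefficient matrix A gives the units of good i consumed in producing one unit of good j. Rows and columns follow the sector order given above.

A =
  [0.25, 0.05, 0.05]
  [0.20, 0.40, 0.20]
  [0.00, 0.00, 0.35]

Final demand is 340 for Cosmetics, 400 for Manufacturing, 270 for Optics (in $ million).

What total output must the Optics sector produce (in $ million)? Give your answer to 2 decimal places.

I − A =
  [   0.75    -0.05    -0.05]
  [  -0.20     0.60    -0.20]
  [   0.00     0.00     0.65]
Cofactors of I−A, C_ij = (−1)^(i+j)·(minor ij) (rows/columns in the sector order above):
  C_11 = (0.60)(0.65) − (-0.20)(0.00) = 0.3900
  C_12 = −[(-0.20)(0.65) − (-0.20)(0.00)] = 0.1300
  C_13 = (-0.20)(0.00) − (0.60)(0.00) = 0.0000
  C_21 = −[(-0.05)(0.65) − (-0.05)(0.00)] = 0.0325
  C_22 = (0.75)(0.65) − (-0.05)(0.00) = 0.4875
  C_23 = −[(0.75)(0.00) − (-0.05)(0.00)] = 0.0000
  C_31 = (-0.05)(-0.20) − (-0.05)(0.60) = 0.0400
  C_32 = −[(0.75)(-0.20) − (-0.05)(-0.20)] = 0.1600
  C_33 = (0.75)(0.60) − (-0.05)(-0.20) = 0.4400
det(I−A) = Σ_j (I−A)_1j·C_1j = (0.75)(0.3900) + (-0.05)(0.1300) + (-0.05)(0.0000) = 0.2860
adj(I−A) = Cᵀ =
  [ 0.3900   0.0325   0.0400]
  [ 0.1300   0.4875   0.1600]
  [ 0.0000   0.0000   0.4400]
(I − A)⁻¹ = adj(I−A) / det(I−A) ≈
  [   1.3636     0.1136     0.1399]
  [   0.4545     1.7045     0.5594]
  [   0.0000     0.0000     1.5385]
x = (I − A)⁻¹ d = adj(I−A)·d / det(I−A), with det(I−A) = 0.2860:
  x_C = (0.3900·340 + 0.0325·400 + 0.0400·270) / 0.2860 = 156.40 / 0.2860 ≈ 546.85
  x_M = (0.1300·340 + 0.4875·400 + 0.1600·270) / 0.2860 = 282.40 / 0.2860 ≈ 987.41
  x_O = (0.0000·340 + 0.0000·400 + 0.4400·270) / 0.2860 = 118.80 / 0.2860 ≈ 415.38

x_O = 415.38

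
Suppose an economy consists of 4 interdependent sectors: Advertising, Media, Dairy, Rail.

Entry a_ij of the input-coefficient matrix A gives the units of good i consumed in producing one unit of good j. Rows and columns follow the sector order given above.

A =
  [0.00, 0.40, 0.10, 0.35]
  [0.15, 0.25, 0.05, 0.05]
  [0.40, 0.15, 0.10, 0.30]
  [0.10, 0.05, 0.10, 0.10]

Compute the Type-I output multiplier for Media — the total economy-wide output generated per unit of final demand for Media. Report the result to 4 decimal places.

m_2 = 3.2617

I − A =
  [   1.00    -0.40    -0.10    -0.35]
  [  -0.15     0.75    -0.05    -0.05]
  [  -0.40    -0.15     0.90    -0.30]
  [  -0.10    -0.05    -0.10     0.90]
Compute the cofactors C_ij = (−1)^(i+j)·(3×3 minor ij) of I−A; the adjugate is their transpose:
adj(I−A) = Cᵀ =
  [ 0.574500   0.348000   0.114375   0.280875]
  [ 0.143000   0.695500   0.067500   0.116750]
  [ 0.314750   0.307750   0.587625   0.335375]
  [ 0.106750   0.111500   0.081750   0.573250]
det(I−A) = Σ_j (I−A)_1j·C_1j = (1.00)(0.574500) + (-0.40)(0.143000) + (-0.10)(0.314750) + (-0.35)(0.106750) = 0.4484625
(I − A)⁻¹ = adj(I−A) / det(I−A) ≈
  [   1.28104     0.77598     0.25504     0.62631]
  [   0.31887     1.55085     0.15051     0.26033]
  [   0.70184     0.68623     1.31031     0.74783]
  [   0.23804     0.24863     0.18229     1.27826]
The output multiplier for sector j is the column-j sum of the Leontief inverse (I − A)⁻¹ = adj(I−A) / det(I−A).
Column 2 of adj(I−A): (0.348000, 0.695500, 0.307750, 0.111500); det(I−A) = 0.4484625.
m_2 = (0.348000 + 0.695500 + 0.307750 + 0.111500) / 0.4484625 = 1.46275 / 0.4484625 ≈ 3.2617.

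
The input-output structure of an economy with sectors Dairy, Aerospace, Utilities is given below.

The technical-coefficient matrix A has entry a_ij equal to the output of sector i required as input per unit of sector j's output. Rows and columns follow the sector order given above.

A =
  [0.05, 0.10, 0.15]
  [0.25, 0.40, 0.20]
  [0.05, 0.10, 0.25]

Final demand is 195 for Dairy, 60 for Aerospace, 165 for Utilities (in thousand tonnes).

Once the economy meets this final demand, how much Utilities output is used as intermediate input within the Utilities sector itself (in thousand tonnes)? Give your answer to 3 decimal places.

I − A =
  [   0.95    -0.10    -0.15]
  [  -0.25     0.60    -0.20]
  [  -0.05    -0.10     0.75]
Cofactors of I−A, C_ij = (−1)^(i+j)·(minor ij) (rows/columns in the sector order above):
  C_11 = (0.60)(0.75) − (-0.20)(-0.10) = 0.4300
  C_12 = −[(-0.25)(0.75) − (-0.20)(-0.05)] = 0.1975
  C_13 = (-0.25)(-0.10) − (0.60)(-0.05) = 0.0550
  C_21 = −[(-0.10)(0.75) − (-0.15)(-0.10)] = 0.0900
  C_22 = (0.95)(0.75) − (-0.15)(-0.05) = 0.7050
  C_23 = −[(0.95)(-0.10) − (-0.10)(-0.05)] = 0.1000
  C_31 = (-0.10)(-0.20) − (-0.15)(0.60) = 0.1100
  C_32 = −[(0.95)(-0.20) − (-0.15)(-0.25)] = 0.2275
  C_33 = (0.95)(0.60) − (-0.10)(-0.25) = 0.5450
det(I−A) = Σ_j (I−A)_1j·C_1j = (0.95)(0.4300) + (-0.10)(0.1975) + (-0.15)(0.0550) = 0.3805
adj(I−A) = Cᵀ =
  [ 0.4300   0.0900   0.1100]
  [ 0.1975   0.7050   0.2275]
  [ 0.0550   0.1000   0.5450]
(I − A)⁻¹ = adj(I−A) / det(I−A) ≈
  [   1.1301     0.2365     0.2891]
  [   0.5191     1.8528     0.5979]
  [   0.1445     0.2628     1.4323]
First solve x = (I − A)⁻¹ d = adj(I−A)·d / det(I−A); in particular x_U = (0.0550·195 + 0.1000·60 + 0.5450·165) / 0.3805 = 106.65 / 0.3805 ≈ 280.28909.
Intermediate flow from U to U: z_UU = a_UU · x_U = 0.25 × 106.65 / 0.3805 = 26.6625 / 0.3805 ≈ 70.072.

z_UU = 70.072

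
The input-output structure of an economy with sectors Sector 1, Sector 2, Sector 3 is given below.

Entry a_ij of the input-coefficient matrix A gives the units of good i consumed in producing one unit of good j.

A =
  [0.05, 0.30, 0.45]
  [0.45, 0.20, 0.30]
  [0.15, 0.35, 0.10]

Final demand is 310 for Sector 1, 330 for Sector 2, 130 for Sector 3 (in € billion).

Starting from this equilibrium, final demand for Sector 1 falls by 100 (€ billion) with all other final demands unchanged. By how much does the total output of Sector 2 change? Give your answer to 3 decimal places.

I − A =
  [   0.95    -0.30    -0.45]
  [  -0.45     0.80    -0.30]
  [  -0.15    -0.35     0.90]
Cofactors of I−A, C_ij = (−1)^(i+j)·(minor ij) (rows/columns in the sector order above):
  C_11 = (0.80)(0.90) − (-0.30)(-0.35) = 0.6150
  C_12 = −[(-0.45)(0.90) − (-0.30)(-0.15)] = 0.4500
  C_13 = (-0.45)(-0.35) − (0.80)(-0.15) = 0.2775
  C_21 = −[(-0.30)(0.90) − (-0.45)(-0.35)] = 0.4275
  C_22 = (0.95)(0.90) − (-0.45)(-0.15) = 0.7875
  C_23 = −[(0.95)(-0.35) − (-0.30)(-0.15)] = 0.3775
  C_31 = (-0.30)(-0.30) − (-0.45)(0.80) = 0.4500
  C_32 = −[(0.95)(-0.30) − (-0.45)(-0.45)] = 0.4875
  C_33 = (0.95)(0.80) − (-0.30)(-0.45) = 0.6250
det(I−A) = Σ_j (I−A)_1j·C_1j = (0.95)(0.6150) + (-0.30)(0.4500) + (-0.45)(0.2775) = 0.324375
adj(I−A) = Cᵀ =
  [ 0.6150   0.4275   0.4500]
  [ 0.4500   0.7875   0.4875]
  [ 0.2775   0.3775   0.6250]
(I − A)⁻¹ = adj(I−A) / det(I−A) ≈
  [   1.8960     1.3179     1.3873]
  [   1.3873     2.4277     1.5029]
  [   0.8555     1.1638     1.9268]
Δx = (I − A)⁻¹ Δd with Δd having -100 in the Sector 1 component and 0 elsewhere.
So Δx_2 = L_21 · (-100), where L_21 = adj(I−A)_21 / det(I−A) = 0.4500 / 0.324375.
Δx_2 = 0.4500 × (-100) / 0.324375 = -45.00 / 0.324375 ≈ -138.728.

Δx_2 = -138.728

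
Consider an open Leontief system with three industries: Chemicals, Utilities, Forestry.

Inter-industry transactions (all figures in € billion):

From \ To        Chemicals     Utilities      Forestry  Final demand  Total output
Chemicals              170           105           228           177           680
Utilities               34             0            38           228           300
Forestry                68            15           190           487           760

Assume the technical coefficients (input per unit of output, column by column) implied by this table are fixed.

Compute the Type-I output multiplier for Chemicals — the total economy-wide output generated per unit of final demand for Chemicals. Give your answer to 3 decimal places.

Technical coefficients a_ij = z_ij / X_j:
  a_CC = 170/680 = 0.25, a_UC = 34/680 = 0.05, a_FC = 68/680 = 0.10
  a_CU = 105/300 = 0.35, a_UU = 0/300 = 0.00, a_FU = 15/300 = 0.05
  a_CF = 228/760 = 0.30, a_UF = 38/760 = 0.05, a_FF = 190/760 = 0.25
I − A =
  [   0.75    -0.35    -0.30]
  [  -0.05     1.00    -0.05]
  [  -0.10    -0.05     0.75]
Cofactors of I−A, C_ij = (−1)^(i+j)·(minor ij) (rows/columns in the sector order above):
  C_11 = (1.00)(0.75) − (-0.05)(-0.05) = 0.7475
  C_12 = −[(-0.05)(0.75) − (-0.05)(-0.10)] = 0.0425
  C_13 = (-0.05)(-0.05) − (1.00)(-0.10) = 0.1025
  C_21 = −[(-0.35)(0.75) − (-0.30)(-0.05)] = 0.2775
  C_22 = (0.75)(0.75) − (-0.30)(-0.10) = 0.5325
  C_23 = −[(0.75)(-0.05) − (-0.35)(-0.10)] = 0.0725
  C_31 = (-0.35)(-0.05) − (-0.30)(1.00) = 0.3175
  C_32 = −[(0.75)(-0.05) − (-0.30)(-0.05)] = 0.0525
  C_33 = (0.75)(1.00) − (-0.35)(-0.05) = 0.7325
det(I−A) = Σ_j (I−A)_1j·C_1j = (0.75)(0.7475) + (-0.35)(0.0425) + (-0.30)(0.1025) = 0.5150
adj(I−A) = Cᵀ =
  [ 0.7475   0.2775   0.3175]
  [ 0.0425   0.5325   0.0525]
  [ 0.1025   0.0725   0.7325]
(I − A)⁻¹ = adj(I−A) / det(I−A) ≈
  [   1.4515     0.5388     0.6165]
  [   0.0825     1.0340     0.1019]
  [   0.1990     0.1408     1.4223]
The output multiplier for sector j is the column-j sum of the Leontief inverse (I − A)⁻¹ = adj(I−A) / det(I−A).
Column C of adj(I−A): (0.7475, 0.0425, 0.1025); det(I−A) = 0.5150.
m_C = (0.7475 + 0.0425 + 0.1025) / 0.5150 = 0.8925 / 0.5150 ≈ 1.733.

m_C = 1.733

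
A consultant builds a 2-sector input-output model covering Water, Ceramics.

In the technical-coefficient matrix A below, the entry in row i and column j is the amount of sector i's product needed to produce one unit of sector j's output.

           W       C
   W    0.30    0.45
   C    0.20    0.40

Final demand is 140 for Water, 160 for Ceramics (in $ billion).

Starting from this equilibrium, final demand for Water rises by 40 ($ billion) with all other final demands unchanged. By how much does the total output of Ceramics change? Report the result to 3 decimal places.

Δx_C = 24.242

I − A =
  [   0.70    -0.45]
  [  -0.20     0.60]
det(I−A) = (0.70)(0.60) − (-0.45)(-0.20) = 0.3300
adj(I−A) = [[0.60, 0.45], [0.20, 0.70]]
(I − A)⁻¹ = adj(I−A) / det(I−A) ≈
  [   1.8182     1.3636]
  [   0.6061     2.1212]
Δx = (I − A)⁻¹ Δd with Δd having +40 in the Water component and 0 elsewhere.
So Δx_C = L_CW · (+40), where L_CW = adj(I−A)_CW / det(I−A) = 0.20 / 0.3300.
Δx_C = 0.20 × (+40) / 0.3300 = 8.00 / 0.3300 ≈ 24.242.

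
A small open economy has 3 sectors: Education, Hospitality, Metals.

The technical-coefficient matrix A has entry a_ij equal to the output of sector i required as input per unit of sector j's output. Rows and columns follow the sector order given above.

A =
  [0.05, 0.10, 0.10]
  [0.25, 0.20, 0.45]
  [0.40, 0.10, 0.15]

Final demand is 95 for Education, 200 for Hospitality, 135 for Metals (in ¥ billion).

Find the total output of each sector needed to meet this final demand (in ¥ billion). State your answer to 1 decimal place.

x_1 = 181.7, x_2 = 475.7, x_3 = 300.3

I − A =
  [   0.95    -0.10    -0.10]
  [  -0.25     0.80    -0.45]
  [  -0.40    -0.10     0.85]
Cofactors of I−A, C_ij = (−1)^(i+j)·(minor ij) (rows/columns in the sector order above):
  C_11 = (0.80)(0.85) − (-0.45)(-0.10) = 0.6350
  C_12 = −[(-0.25)(0.85) − (-0.45)(-0.40)] = 0.3925
  C_13 = (-0.25)(-0.10) − (0.80)(-0.40) = 0.3450
  C_21 = −[(-0.10)(0.85) − (-0.10)(-0.10)] = 0.0950
  C_22 = (0.95)(0.85) − (-0.10)(-0.40) = 0.7675
  C_23 = −[(0.95)(-0.10) − (-0.10)(-0.40)] = 0.1350
  C_31 = (-0.10)(-0.45) − (-0.10)(0.80) = 0.1250
  C_32 = −[(0.95)(-0.45) − (-0.10)(-0.25)] = 0.4525
  C_33 = (0.95)(0.80) − (-0.10)(-0.25) = 0.7350
det(I−A) = Σ_j (I−A)_1j·C_1j = (0.95)(0.6350) + (-0.10)(0.3925) + (-0.10)(0.3450) = 0.5295
adj(I−A) = Cᵀ =
  [ 0.6350   0.0950   0.1250]
  [ 0.3925   0.7675   0.4525]
  [ 0.3450   0.1350   0.7350]
(I − A)⁻¹ = adj(I−A) / det(I−A) ≈
  [   1.1992     0.1794     0.2361]
  [   0.7413     1.4495     0.8546]
  [   0.6516     0.2550     1.3881]
x = (I − A)⁻¹ d = adj(I−A)·d / det(I−A), with det(I−A) = 0.5295:
  x_1 = (0.6350·95 + 0.0950·200 + 0.1250·135) / 0.5295 = 96.20 / 0.5295 ≈ 181.7
  x_2 = (0.3925·95 + 0.7675·200 + 0.4525·135) / 0.5295 = 251.875 / 0.5295 ≈ 475.7
  x_3 = (0.3450·95 + 0.1350·200 + 0.7350·135) / 0.5295 = 159.00 / 0.5295 ≈ 300.3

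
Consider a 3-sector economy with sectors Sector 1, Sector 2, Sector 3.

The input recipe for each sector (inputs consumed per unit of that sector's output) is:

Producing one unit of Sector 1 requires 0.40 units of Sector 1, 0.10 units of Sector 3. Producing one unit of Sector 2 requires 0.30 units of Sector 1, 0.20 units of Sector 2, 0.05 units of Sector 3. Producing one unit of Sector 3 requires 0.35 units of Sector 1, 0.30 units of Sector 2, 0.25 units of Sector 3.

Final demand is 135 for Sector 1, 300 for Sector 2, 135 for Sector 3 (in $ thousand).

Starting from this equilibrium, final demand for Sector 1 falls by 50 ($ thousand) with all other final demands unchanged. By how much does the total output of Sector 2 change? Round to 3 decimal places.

Δx_2 = -4.777

I − A =
  [   0.60    -0.30    -0.35]
  [   0.00     0.80    -0.30]
  [  -0.10    -0.05     0.75]
Cofactors of I−A, C_ij = (−1)^(i+j)·(minor ij) (rows/columns in the sector order above):
  C_11 = (0.80)(0.75) − (-0.30)(-0.05) = 0.5850
  C_12 = −[(0.00)(0.75) − (-0.30)(-0.10)] = 0.0300
  C_13 = (0.00)(-0.05) − (0.80)(-0.10) = 0.0800
  C_21 = −[(-0.30)(0.75) − (-0.35)(-0.05)] = 0.2425
  C_22 = (0.60)(0.75) − (-0.35)(-0.10) = 0.4150
  C_23 = −[(0.60)(-0.05) − (-0.30)(-0.10)] = 0.0600
  C_31 = (-0.30)(-0.30) − (-0.35)(0.80) = 0.3700
  C_32 = −[(0.60)(-0.30) − (-0.35)(0.00)] = 0.1800
  C_33 = (0.60)(0.80) − (-0.30)(0.00) = 0.4800
det(I−A) = Σ_j (I−A)_1j·C_1j = (0.60)(0.5850) + (-0.30)(0.0300) + (-0.35)(0.0800) = 0.3140
adj(I−A) = Cᵀ =
  [ 0.5850   0.2425   0.3700]
  [ 0.0300   0.4150   0.1800]
  [ 0.0800   0.0600   0.4800]
(I − A)⁻¹ = adj(I−A) / det(I−A) ≈
  [   1.8631     0.7723     1.1783]
  [   0.0955     1.3217     0.5732]
  [   0.2548     0.1911     1.5287]
Δx = (I − A)⁻¹ Δd with Δd having -50 in the Sector 1 component and 0 elsewhere.
So Δx_2 = L_21 · (-50), where L_21 = adj(I−A)_21 / det(I−A) = 0.0300 / 0.3140.
Δx_2 = 0.0300 × (-50) / 0.3140 = -1.50 / 0.3140 ≈ -4.777.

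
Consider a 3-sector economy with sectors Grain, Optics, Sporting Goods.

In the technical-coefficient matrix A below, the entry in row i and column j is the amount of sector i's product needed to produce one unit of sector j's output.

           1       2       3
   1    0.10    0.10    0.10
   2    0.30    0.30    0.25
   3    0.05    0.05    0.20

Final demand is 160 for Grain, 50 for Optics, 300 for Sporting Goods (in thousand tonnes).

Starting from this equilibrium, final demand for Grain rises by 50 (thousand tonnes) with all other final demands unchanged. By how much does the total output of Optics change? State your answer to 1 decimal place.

Δx_2 = 27.3

I − A =
  [   0.90    -0.10    -0.10]
  [  -0.30     0.70    -0.25]
  [  -0.05    -0.05     0.80]
Cofactors of I−A, C_ij = (−1)^(i+j)·(minor ij) (rows/columns in the sector order above):
  C_11 = (0.70)(0.80) − (-0.25)(-0.05) = 0.5475
  C_12 = −[(-0.30)(0.80) − (-0.25)(-0.05)] = 0.2525
  C_13 = (-0.30)(-0.05) − (0.70)(-0.05) = 0.0500
  C_21 = −[(-0.10)(0.80) − (-0.10)(-0.05)] = 0.0850
  C_22 = (0.90)(0.80) − (-0.10)(-0.05) = 0.7150
  C_23 = −[(0.90)(-0.05) − (-0.10)(-0.05)] = 0.0500
  C_31 = (-0.10)(-0.25) − (-0.10)(0.70) = 0.0950
  C_32 = −[(0.90)(-0.25) − (-0.10)(-0.30)] = 0.2550
  C_33 = (0.90)(0.70) − (-0.10)(-0.30) = 0.6000
det(I−A) = Σ_j (I−A)_1j·C_1j = (0.90)(0.5475) + (-0.10)(0.2525) + (-0.10)(0.0500) = 0.4625
adj(I−A) = Cᵀ =
  [ 0.5475   0.0850   0.0950]
  [ 0.2525   0.7150   0.2550]
  [ 0.0500   0.0500   0.6000]
(I − A)⁻¹ = adj(I−A) / det(I−A) ≈
  [   1.1838     0.1838     0.2054]
  [   0.5459     1.5459     0.5514]
  [   0.1081     0.1081     1.2973]
Δx = (I − A)⁻¹ Δd with Δd having +50 in the Grain component and 0 elsewhere.
So Δx_2 = L_21 · (+50), where L_21 = adj(I−A)_21 / det(I−A) = 0.2525 / 0.4625.
Δx_2 = 0.2525 × (+50) / 0.4625 = 12.625 / 0.4625 ≈ 27.3.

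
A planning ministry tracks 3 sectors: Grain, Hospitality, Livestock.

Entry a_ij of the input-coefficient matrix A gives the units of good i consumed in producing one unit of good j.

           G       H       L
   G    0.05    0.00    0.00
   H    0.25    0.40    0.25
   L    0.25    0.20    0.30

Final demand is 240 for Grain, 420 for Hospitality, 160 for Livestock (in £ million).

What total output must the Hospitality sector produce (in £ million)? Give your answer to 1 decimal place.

I − A =
  [   0.95     0.00     0.00]
  [  -0.25     0.60    -0.25]
  [  -0.25    -0.20     0.70]
Cofactors of I−A, C_ij = (−1)^(i+j)·(minor ij) (rows/columns in the sector order above):
  C_11 = (0.60)(0.70) − (-0.25)(-0.20) = 0.3700
  C_12 = −[(-0.25)(0.70) − (-0.25)(-0.25)] = 0.2375
  C_13 = (-0.25)(-0.20) − (0.60)(-0.25) = 0.2000
  C_21 = −[(0.00)(0.70) − (0.00)(-0.20)] = 0.0000
  C_22 = (0.95)(0.70) − (0.00)(-0.25) = 0.6650
  C_23 = −[(0.95)(-0.20) − (0.00)(-0.25)] = 0.1900
  C_31 = (0.00)(-0.25) − (0.00)(0.60) = 0.0000
  C_32 = −[(0.95)(-0.25) − (0.00)(-0.25)] = 0.2375
  C_33 = (0.95)(0.60) − (0.00)(-0.25) = 0.5700
det(I−A) = Σ_j (I−A)_1j·C_1j = (0.95)(0.3700) + (0.00)(0.2375) + (0.00)(0.2000) = 0.3515
adj(I−A) = Cᵀ =
  [ 0.3700   0.0000   0.0000]
  [ 0.2375   0.6650   0.2375]
  [ 0.2000   0.1900   0.5700]
(I − A)⁻¹ = adj(I−A) / det(I−A) ≈
  [   1.0526     0.0000     0.0000]
  [   0.6757     1.8919     0.6757]
  [   0.5690     0.5405     1.6216]
x = (I − A)⁻¹ d = adj(I−A)·d / det(I−A), with det(I−A) = 0.3515:
  x_G = (0.3700·240 + 0.0000·420 + 0.0000·160) / 0.3515 = 88.80 / 0.3515 ≈ 252.6
  x_H = (0.2375·240 + 0.6650·420 + 0.2375·160) / 0.3515 = 374.30 / 0.3515 ≈ 1064.9
  x_L = (0.2000·240 + 0.1900·420 + 0.5700·160) / 0.3515 = 219.00 / 0.3515 ≈ 623.0

x_H = 1064.9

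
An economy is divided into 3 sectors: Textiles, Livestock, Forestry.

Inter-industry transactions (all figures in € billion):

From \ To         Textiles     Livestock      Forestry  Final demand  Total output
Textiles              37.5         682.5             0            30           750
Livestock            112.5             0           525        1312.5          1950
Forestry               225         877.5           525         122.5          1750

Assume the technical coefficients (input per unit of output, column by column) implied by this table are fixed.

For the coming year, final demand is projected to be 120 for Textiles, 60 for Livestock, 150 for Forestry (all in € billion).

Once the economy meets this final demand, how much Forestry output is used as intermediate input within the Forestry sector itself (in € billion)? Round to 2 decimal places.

Technical coefficients a_ij = z_ij / X_j:
  a_TT = 37.5/750 = 0.05, a_LT = 112.5/750 = 0.15, a_FT = 225/750 = 0.30
  a_TL = 682.5/1950 = 0.35, a_LL = 0/1950 = 0.00, a_FL = 877.5/1950 = 0.45
  a_TF = 0/1750 = 0.00, a_LF = 525/1750 = 0.30, a_FF = 525/1750 = 0.30
I − A =
  [   0.95    -0.35     0.00]
  [  -0.15     1.00    -0.30]
  [  -0.30    -0.45     0.70]
Cofactors of I−A, C_ij = (−1)^(i+j)·(minor ij) (rows/columns in the sector order above):
  C_11 = (1.00)(0.70) − (-0.30)(-0.45) = 0.5650
  C_12 = −[(-0.15)(0.70) − (-0.30)(-0.30)] = 0.1950
  C_13 = (-0.15)(-0.45) − (1.00)(-0.30) = 0.3675
  C_21 = −[(-0.35)(0.70) − (0.00)(-0.45)] = 0.2450
  C_22 = (0.95)(0.70) − (0.00)(-0.30) = 0.6650
  C_23 = −[(0.95)(-0.45) − (-0.35)(-0.30)] = 0.5325
  C_31 = (-0.35)(-0.30) − (0.00)(1.00) = 0.1050
  C_32 = −[(0.95)(-0.30) − (0.00)(-0.15)] = 0.2850
  C_33 = (0.95)(1.00) − (-0.35)(-0.15) = 0.8975
det(I−A) = Σ_j (I−A)_1j·C_1j = (0.95)(0.5650) + (-0.35)(0.1950) + (0.00)(0.3675) = 0.4685
adj(I−A) = Cᵀ =
  [ 0.5650   0.2450   0.1050]
  [ 0.1950   0.6650   0.2850]
  [ 0.3675   0.5325   0.8975]
(I − A)⁻¹ = adj(I−A) / det(I−A) ≈
  [   1.2060     0.5229     0.2241]
  [   0.4162     1.4194     0.6083]
  [   0.7844     1.1366     1.9157]
First solve x = (I − A)⁻¹ d = adj(I−A)·d / det(I−A); in particular x_F = (0.3675·120 + 0.5325·60 + 0.8975·150) / 0.4685 = 210.675 / 0.4685 ≈ 449.6798.
Intermediate flow from F to F: z_FF = a_FF · x_F = 0.30 × 210.675 / 0.4685 = 63.2025 / 0.4685 ≈ 134.90.

z_FF = 134.90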